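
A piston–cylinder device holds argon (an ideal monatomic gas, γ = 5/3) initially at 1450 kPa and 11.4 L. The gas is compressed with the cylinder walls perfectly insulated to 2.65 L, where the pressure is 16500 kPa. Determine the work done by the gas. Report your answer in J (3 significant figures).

Adiabatic: W = (P₁V₁ − P₂V₂)/(γ − 1) with γ = 5/3.
P₁V₁ = 16530 J, P₂V₂ = 43725 J.
W = (16530 − 43725) / 0.6667 = -40792 J.

W ≈ -40800 J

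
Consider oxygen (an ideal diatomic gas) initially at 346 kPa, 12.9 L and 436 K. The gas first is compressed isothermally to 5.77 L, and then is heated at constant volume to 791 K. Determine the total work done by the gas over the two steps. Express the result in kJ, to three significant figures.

Step 1 (isothermal): W = P₁V₁ ln(V₂/V₁) = (4463) ln(5.77/12.9) = -3591 J.
Step 2 (isochoric): W = 0 (constant volume).
W_total = -3591 + 0 = -3591 J.

W_total ≈ -3.59 kJ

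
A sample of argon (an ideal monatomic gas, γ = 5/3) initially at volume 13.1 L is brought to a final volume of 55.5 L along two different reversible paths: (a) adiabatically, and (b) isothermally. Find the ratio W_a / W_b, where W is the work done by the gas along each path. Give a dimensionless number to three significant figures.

Path (a) adiabatic: W = P₁V₁(1 − (V₁/V₂)^(γ−1))/(γ−1) → W_a/(P₁V₁) = 0.9271.
Path (b) isothermal: W = P₁V₁ ln(V₂/V₁) → W_b/(P₁V₁) = 1.444.
W_a / W_b = 0.9271 / 1.444 = 0.6421.

W_a / W_b ≈ 0.642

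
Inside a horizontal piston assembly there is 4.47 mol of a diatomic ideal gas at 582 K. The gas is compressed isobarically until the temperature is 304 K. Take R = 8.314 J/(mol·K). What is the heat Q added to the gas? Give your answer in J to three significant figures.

Isobaric: W = nRΔT = (4.47)(8.314)(-278) = -10331 J.
ΔU = nCᵥΔT with Cᵥ = 5R/2: ΔU = (4.47)(20.79)(-278) = -25829 J.
Q = ΔU + W = -25829 − 10331 = -36160 J.

Q ≈ -36200 J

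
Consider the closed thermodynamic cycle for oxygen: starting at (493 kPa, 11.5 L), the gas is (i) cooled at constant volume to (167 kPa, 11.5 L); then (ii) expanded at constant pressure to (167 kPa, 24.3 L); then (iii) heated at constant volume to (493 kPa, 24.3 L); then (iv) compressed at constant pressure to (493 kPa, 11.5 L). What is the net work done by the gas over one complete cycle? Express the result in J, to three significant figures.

Constant-volume legs do no work.
W(ii) = (167)(24.3 − 11.5) = 2138 J; W(iv) = (493)(11.5 − 24.3) = -6310 J.
W_net = 2138 − 6310 = -4173 J (the counter-clockwise enclosed area).

W_net ≈ -4170 J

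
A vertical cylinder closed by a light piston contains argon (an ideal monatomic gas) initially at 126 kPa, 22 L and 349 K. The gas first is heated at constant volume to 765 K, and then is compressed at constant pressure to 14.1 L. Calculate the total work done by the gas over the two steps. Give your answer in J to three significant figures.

Step 1 (isochoric): W = 0 (constant volume).
After step 1: P = 276.2 kPa (V unchanged).
Step 2 (isobaric): W = PΔV = (276.2 kPa)(14.1 − 22 L) = -2182 J.
W_total = 0 − 2182 = -2182 J.

W_total ≈ -2180 J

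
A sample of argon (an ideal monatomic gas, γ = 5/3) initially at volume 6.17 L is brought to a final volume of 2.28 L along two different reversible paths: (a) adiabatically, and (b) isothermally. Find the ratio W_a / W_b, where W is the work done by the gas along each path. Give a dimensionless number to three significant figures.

Path (a) adiabatic: W = P₁V₁(1 − (V₁/V₂)^(γ−1))/(γ−1) → W_a/(P₁V₁) = -1.413.
Path (b) isothermal: W = P₁V₁ ln(V₂/V₁) → W_b/(P₁V₁) = -0.9955.
W_a / W_b = -1.413 / -0.9955 = 1.419.

W_a / W_b ≈ 1.42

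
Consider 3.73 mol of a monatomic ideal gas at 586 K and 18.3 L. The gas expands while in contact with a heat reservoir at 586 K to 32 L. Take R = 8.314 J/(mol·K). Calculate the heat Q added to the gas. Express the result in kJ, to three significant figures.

Q ≈ 10.2 kJ

Isothermal ⇒ ΔU = 0, so Q = W = nRT ln(V₂/V₁).
Q = (3.73)(8.314)(586) ln(32/18.3) = 18173 × 0.5588 = 10155 J.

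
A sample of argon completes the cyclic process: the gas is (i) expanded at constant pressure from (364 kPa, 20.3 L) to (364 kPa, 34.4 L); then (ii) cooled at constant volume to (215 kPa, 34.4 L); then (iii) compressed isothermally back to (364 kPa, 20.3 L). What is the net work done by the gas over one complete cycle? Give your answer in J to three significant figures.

W_net ≈ 1230 J

Leg (i): W = PΔV = (364)(34.4 − 20.3) = 5132 J.
Leg (ii): W = 0.
Leg (iii): W = PᵢVᵢ ln(V_f/Vᵢ) = (7396) ln(20.3/34.4) = -3901 J.
W_net = 5132 − 3901 = 1231 J.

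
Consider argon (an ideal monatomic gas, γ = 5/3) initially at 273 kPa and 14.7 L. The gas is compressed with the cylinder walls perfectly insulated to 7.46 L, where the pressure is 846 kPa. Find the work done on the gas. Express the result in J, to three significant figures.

Adiabatic: W = (P₁V₁ − P₂V₂)/(γ − 1) with γ = 5/3.
P₁V₁ = 4013 J, P₂V₂ = 6311 J.
W = (4013 − 6311) / 0.6667 = -3447 J.
Work on gas = −W_by = 3447 J.

W ≈ 3450 J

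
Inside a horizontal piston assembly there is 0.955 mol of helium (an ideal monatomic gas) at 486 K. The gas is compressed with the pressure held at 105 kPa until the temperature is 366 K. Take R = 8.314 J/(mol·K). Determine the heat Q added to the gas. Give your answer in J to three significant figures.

Isobaric: W = nRΔT = (0.955)(8.314)(-120) = -952.8 J.
ΔU = nCᵥΔT with Cᵥ = 3R/2: ΔU = (0.955)(12.47)(-120) = -1429 J.
Q = ΔU + W = -1429 − 952.8 = -2382 J.

Q ≈ -2380 J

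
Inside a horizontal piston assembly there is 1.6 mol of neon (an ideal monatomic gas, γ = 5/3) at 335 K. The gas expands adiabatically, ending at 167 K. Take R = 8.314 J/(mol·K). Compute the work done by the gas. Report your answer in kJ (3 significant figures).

W ≈ 3.35 kJ

Adiabatic ⇒ Q = 0, so W_by = −ΔU = nCᵥ(T₁ − T₂).
Cᵥ = 3R/2 = 12.47 J/(mol·K).
W = (1.6)(12.47)(335 − 167) = 3352 J.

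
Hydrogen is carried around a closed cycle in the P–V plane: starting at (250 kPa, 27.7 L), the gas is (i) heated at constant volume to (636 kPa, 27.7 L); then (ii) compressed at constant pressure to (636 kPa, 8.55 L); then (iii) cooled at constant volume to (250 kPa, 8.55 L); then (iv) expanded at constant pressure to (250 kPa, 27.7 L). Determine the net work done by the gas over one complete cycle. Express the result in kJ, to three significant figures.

W_net ≈ -7.39 kJ

Constant-volume legs do no work.
W(ii) = (636)(8.55 − 27.7) = -12179 J; W(iv) = (250)(27.7 − 8.55) = 4788 J.
W_net = -12179 + 4788 = -7392 J (the counter-clockwise enclosed area).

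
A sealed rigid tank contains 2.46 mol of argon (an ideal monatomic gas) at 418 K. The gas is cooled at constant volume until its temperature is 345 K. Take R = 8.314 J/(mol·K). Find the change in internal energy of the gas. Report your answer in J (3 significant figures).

Constant volume ⇒ W = 0, so Q = ΔU = nCᵥΔT with Cᵥ = 3R/2 = 12.47 J/(mol·K).
ΔU = (2.46)(12.47)(345 − 418) = -2240 J.

ΔU ≈ -2240 J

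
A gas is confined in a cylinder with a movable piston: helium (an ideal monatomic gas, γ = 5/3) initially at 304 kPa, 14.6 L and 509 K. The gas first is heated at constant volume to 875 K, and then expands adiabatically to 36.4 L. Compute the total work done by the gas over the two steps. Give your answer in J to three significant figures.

W_total ≈ 5220 J

Step 1 (isochoric): W = 0 (constant volume).
After step 1: P = 522.6 kPa (V unchanged).
Step 2 (adiabatic): W = (P₁V₁ − P₂V₂)/(γ−1) = (7630 − 4150)/0.667 = 5220 J.
W_total = 0 + 5220 = 5220 J.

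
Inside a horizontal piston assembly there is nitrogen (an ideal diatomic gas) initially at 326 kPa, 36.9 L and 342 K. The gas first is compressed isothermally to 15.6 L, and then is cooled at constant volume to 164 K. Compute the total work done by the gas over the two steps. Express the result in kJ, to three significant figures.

Step 1 (isothermal): W = P₁V₁ ln(V₂/V₁) = (12029) ln(15.6/36.9) = -10357 J.
Step 2 (isochoric): W = 0 (constant volume).
W_total = -10357 + 0 = -10357 J.

W_total ≈ -10.4 kJ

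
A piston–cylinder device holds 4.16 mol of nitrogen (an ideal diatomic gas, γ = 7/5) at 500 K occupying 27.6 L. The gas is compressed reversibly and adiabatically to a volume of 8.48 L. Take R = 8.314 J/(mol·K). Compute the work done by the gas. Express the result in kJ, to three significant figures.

Adiabatic: TV^(γ−1) = const with γ = 7/5.
T₂ = T₁ (V₁/V₂)^(γ−1) = 500 × (27.6/8.48)^0.4 = 500 × 1.603 = 801.6 K.
W_by = nCᵥ(T₁ − T₂) = (4.16)(20.79)(500 − 801.6) = -26081 J.

W ≈ -26.1 kJ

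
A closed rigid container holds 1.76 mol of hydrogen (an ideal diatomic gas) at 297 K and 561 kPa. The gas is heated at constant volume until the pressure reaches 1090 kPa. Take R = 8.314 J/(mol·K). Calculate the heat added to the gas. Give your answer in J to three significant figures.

Q ≈ 10200 J

Constant volume ⇒ W = 0, so Q = ΔU = nCᵥΔT with Cᵥ = 5R/2 = 20.79 J/(mol·K).
At constant V, T₂/T₁ = P₂/P₁ ⇒ ΔT = T₁(P₂/P₁ − 1) = 297·(1090/561 − 1) = 280.1 K.
ΔU = (1.76)(20.79)(280.1) = 10245 J.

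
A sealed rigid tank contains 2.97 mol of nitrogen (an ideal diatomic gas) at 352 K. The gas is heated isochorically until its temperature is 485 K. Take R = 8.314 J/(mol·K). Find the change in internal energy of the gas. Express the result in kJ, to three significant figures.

Constant volume ⇒ W = 0, so Q = ΔU = nCᵥΔT with Cᵥ = 5R/2 = 20.79 J/(mol·K).
ΔU = (2.97)(20.79)(485 − 352) = 8210 J.

ΔU ≈ 8.21 kJ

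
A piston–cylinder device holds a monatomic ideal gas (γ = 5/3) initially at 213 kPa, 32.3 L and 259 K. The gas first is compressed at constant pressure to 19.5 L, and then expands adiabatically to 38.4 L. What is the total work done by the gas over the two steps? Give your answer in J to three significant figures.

W_total ≈ -462 J

Step 1 (isobaric): W = PΔV = (213 kPa)(19.5 − 32.3 L) = -2726 J.
After step 1: P = 213 kPa, V = 19.5 L, T = 156.4 K.
Step 2 (adiabatic): W = (P₁V₁ − P₂V₂)/(γ−1) = (4154 − 2644)/0.667 = 2265 J.
W_total = -2726 + 2265 = -461.7 J.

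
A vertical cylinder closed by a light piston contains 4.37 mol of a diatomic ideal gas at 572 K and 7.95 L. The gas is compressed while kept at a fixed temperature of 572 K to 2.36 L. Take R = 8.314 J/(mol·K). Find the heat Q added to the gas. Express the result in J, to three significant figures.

Q ≈ -25200 J

Isothermal ⇒ ΔU = 0, so Q = W = nRT ln(V₂/V₁).
Q = (4.37)(8.314)(572) ln(2.36/7.95) = 20782 × -1.215 = -25240 J.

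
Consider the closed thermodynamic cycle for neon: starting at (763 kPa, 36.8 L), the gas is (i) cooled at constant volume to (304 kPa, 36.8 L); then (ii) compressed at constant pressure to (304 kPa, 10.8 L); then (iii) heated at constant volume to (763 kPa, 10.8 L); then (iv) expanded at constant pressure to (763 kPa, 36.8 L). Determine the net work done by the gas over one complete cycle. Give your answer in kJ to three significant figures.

W_net ≈ 11.9 kJ

Constant-volume legs do no work.
W(ii) = (304)(10.8 − 36.8) = -7904 J; W(iv) = (763)(36.8 − 10.8) = 19838 J.
W_net = -7904 + 19838 = 11934 J (the clockwise enclosed area).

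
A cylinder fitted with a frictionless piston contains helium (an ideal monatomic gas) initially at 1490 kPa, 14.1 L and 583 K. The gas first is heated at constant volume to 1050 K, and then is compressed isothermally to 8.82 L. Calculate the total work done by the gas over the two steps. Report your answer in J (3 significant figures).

Step 1 (isochoric): W = 0 (constant volume).
After step 1: P = 2684 kPa (V unchanged).
Step 2 (isothermal): W = P₁V₁ ln(V₂/V₁) = (37838) ln(8.82/14.1) = -17752 J.
W_total = 0 − 17752 = -17752 J.

W_total ≈ -17800 J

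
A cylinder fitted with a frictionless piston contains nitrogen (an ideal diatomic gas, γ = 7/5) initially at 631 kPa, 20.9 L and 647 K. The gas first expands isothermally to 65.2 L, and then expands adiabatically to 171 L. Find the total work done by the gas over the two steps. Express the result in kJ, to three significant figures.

W_total ≈ 25.6 kJ

Step 1 (isothermal): W = P₁V₁ ln(V₂/V₁) = (13188) ln(65.2/20.9) = 15004 J.
After step 1: P = 202.3 kPa, V = 65.2 L, T = 647 K.
Step 2 (adiabatic): W = (P₁V₁ − P₂V₂)/(γ−1) = (13188 − 8968)/0.4 = 10551 J.
W_total = 15004 + 10551 = 25555 J.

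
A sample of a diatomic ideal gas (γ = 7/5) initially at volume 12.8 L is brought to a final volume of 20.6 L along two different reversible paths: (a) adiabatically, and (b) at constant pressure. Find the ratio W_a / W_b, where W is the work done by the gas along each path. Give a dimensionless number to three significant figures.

W_a / W_b ≈ 0.711

Path (a) adiabatic: W = P₁V₁(1 − (V₁/V₂)^(γ−1))/(γ−1) → W_a/(P₁V₁) = 0.4333.
Path (b) isobaric: W = P₁(V₂ − V₁) → W_b/(P₁V₁) = 0.6094.
W_a / W_b = 0.4333 / 0.6094 = 0.7111.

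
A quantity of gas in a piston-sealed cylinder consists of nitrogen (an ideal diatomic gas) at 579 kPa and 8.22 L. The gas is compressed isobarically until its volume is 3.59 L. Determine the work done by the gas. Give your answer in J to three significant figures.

Isobaric: W = P ΔV.
W = (579 kPa)(3.59 − 8.22 L) = (579)(-4.63) = -2681 J.

W ≈ -2680 J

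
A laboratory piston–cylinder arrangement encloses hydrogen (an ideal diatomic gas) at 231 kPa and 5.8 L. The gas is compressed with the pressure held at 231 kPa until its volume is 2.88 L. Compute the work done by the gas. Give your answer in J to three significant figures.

Isobaric: W = P ΔV.
W = (231 kPa)(2.88 − 5.8 L) = (231)(-2.92) = -674.5 J.

W ≈ -675 J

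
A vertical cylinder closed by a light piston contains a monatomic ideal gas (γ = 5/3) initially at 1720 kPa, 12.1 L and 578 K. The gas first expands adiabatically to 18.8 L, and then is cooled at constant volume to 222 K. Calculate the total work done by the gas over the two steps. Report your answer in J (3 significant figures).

Step 1 (adiabatic): W = (P₁V₁ − P₂V₂)/(γ−1) = (20812 − 15514)/0.667 = 7947 J.
Step 2 (isochoric): W = 0 (constant volume).
W_total = 7947 + 0 = 7947 J.

W_total ≈ 7950 J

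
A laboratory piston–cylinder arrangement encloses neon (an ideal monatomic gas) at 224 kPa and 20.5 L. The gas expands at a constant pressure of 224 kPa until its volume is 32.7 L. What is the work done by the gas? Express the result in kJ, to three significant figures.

Isobaric: W = P ΔV.
W = (224 kPa)(32.7 − 20.5 L) = (224)(12.2) = 2733 J.

W ≈ 2.73 kJ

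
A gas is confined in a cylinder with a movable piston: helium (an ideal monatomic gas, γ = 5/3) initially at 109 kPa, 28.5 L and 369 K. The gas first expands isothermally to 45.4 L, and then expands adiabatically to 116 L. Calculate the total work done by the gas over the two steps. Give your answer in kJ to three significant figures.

W_total ≈ 3.61 kJ

Step 1 (isothermal): W = P₁V₁ ln(V₂/V₁) = (3106) ln(45.4/28.5) = 1446 J.
After step 1: P = 68.43 kPa, V = 45.4 L, T = 369 K.
Step 2 (adiabatic): W = (P₁V₁ − P₂V₂)/(γ−1) = (3106 − 1662)/0.667 = 2167 J.
W_total = 1446 + 2167 = 3613 J.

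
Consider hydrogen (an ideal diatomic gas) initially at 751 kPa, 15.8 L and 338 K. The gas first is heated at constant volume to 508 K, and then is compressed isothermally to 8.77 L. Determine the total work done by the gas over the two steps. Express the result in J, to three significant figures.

W_total ≈ -10500 J

Step 1 (isochoric): W = 0 (constant volume).
After step 1: P = 1129 kPa (V unchanged).
Step 2 (isothermal): W = P₁V₁ ln(V₂/V₁) = (17834) ln(8.77/15.8) = -10498 J.
W_total = 0 − 10498 = -10498 J.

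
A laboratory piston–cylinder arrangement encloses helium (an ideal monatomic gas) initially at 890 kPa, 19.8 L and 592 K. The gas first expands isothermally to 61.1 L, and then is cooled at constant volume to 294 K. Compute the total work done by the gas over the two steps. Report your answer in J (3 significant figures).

Step 1 (isothermal): W = P₁V₁ ln(V₂/V₁) = (17622) ln(61.1/19.8) = 19857 J.
Step 2 (isochoric): W = 0 (constant volume).
W_total = 19857 + 0 = 19857 J.

W_total ≈ 19900 J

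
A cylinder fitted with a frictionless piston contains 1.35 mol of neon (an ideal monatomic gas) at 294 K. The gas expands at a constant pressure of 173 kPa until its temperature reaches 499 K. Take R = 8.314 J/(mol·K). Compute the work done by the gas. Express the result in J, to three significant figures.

Isobaric: W = P ΔV = nR ΔT.
W = (1.35)(8.314)(499 − 294) = 2301 J.

W ≈ 2300 J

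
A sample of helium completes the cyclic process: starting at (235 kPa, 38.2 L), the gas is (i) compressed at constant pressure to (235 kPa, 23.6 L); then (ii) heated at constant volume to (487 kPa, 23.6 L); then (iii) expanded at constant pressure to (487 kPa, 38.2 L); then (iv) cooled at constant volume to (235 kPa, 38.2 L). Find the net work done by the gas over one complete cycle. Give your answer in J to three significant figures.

W_net ≈ 3680 J

Constant-volume legs do no work.
W(i) = (235)(23.6 − 38.2) = -3431 J; W(iii) = (487)(38.2 − 23.6) = 7110 J.
W_net = -3431 + 7110 = 3679 J (the clockwise enclosed area).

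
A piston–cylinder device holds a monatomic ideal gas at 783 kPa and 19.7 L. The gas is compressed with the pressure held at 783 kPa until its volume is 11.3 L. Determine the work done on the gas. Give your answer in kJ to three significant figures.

Isobaric: W = P ΔV.
W = (783 kPa)(11.3 − 19.7 L) = (783)(-8.4) = -6577 J.
Work on gas = −W_by = 6577 J.

W ≈ 6.58 kJ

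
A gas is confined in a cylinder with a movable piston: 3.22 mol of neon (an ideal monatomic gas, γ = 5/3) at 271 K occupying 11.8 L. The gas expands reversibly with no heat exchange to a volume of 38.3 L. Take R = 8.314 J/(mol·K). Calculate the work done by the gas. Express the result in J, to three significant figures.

Adiabatic: TV^(γ−1) = const with γ = 5/3.
T₂ = T₁ (V₁/V₂)^(γ−1) = 271 × (11.8/38.3)^0.667 = 271 × 0.4562 = 123.6 K.
W_by = nCᵥ(T₁ − T₂) = (3.22)(12.47)(271 − 123.6) = 5918 J.

W ≈ 5920 J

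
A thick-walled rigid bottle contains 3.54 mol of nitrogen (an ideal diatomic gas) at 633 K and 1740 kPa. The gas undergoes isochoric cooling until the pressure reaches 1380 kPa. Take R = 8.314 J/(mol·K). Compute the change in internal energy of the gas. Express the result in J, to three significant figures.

ΔU ≈ -9640 J

Constant volume ⇒ W = 0, so Q = ΔU = nCᵥΔT with Cᵥ = 5R/2 = 20.79 J/(mol·K).
At constant V, T₂/T₁ = P₂/P₁ ⇒ ΔT = T₁(P₂/P₁ − 1) = 633·(1380/1740 − 1) = -131 K.
ΔU = (3.54)(20.79)(-131) = -9636 J.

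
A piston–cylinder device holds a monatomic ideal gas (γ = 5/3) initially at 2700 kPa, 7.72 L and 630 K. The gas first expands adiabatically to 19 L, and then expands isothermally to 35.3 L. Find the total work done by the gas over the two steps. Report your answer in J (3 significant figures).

W_total ≈ 21200 J

Step 1 (adiabatic): W = (P₁V₁ − P₂V₂)/(γ−1) = (20844 − 11435)/0.667 = 14114 J.
After step 1: P = 601.8 kPa, V = 19 L, T = 345.6 K.
Step 2 (isothermal): W = P₁V₁ ln(V₂/V₁) = (11435) ln(35.3/19) = 7083 J.
W_total = 14114 + 7083 = 21197 J.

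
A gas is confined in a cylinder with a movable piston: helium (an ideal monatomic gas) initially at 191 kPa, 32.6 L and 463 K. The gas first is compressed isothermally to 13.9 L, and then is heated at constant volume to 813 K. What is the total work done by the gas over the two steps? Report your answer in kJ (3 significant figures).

W_total ≈ -5.31 kJ

Step 1 (isothermal): W = P₁V₁ ln(V₂/V₁) = (6227) ln(13.9/32.6) = -5308 J.
Step 2 (isochoric): W = 0 (constant volume).
W_total = -5308 + 0 = -5308 J.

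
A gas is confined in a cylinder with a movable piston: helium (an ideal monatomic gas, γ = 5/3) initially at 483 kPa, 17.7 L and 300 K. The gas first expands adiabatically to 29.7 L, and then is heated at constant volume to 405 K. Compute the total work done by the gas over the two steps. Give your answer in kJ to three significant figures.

W_total ≈ 3.74 kJ

Step 1 (adiabatic): W = (P₁V₁ − P₂V₂)/(γ−1) = (8549 − 6054)/0.667 = 3742 J.
Step 2 (isochoric): W = 0 (constant volume).
W_total = 3742 + 0 = 3742 J.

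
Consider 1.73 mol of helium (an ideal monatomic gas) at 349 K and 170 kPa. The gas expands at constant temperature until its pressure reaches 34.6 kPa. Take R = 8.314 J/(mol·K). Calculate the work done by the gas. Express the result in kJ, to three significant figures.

W ≈ 7.99 kJ

Isothermal process: W = nRT ln(V₂/V₁) = nRT ln(P₁/P₂).
W = (1.73)(8.314)(349) × ln(170/34.6)
  = 5020 × ln(4.913) = 5020 × 1.592
W_by_gas = 7991 J.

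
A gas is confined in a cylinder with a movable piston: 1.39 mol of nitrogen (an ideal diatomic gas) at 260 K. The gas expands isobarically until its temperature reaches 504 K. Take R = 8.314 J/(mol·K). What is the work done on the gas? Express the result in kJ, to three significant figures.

Isobaric: W = P ΔV = nR ΔT.
W = (1.39)(8.314)(504 − 260) = 2820 J.
Work on gas = −W_by = -2820 J.

W ≈ -2.82 kJ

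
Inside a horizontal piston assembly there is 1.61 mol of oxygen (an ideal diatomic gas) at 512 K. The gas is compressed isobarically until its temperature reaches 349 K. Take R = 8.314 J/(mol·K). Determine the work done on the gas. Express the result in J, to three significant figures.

Isobaric: W = P ΔV = nR ΔT.
W = (1.61)(8.314)(349 − 512) = -2182 J.
Work on gas = −W_by = 2182 J.

W ≈ 2180 J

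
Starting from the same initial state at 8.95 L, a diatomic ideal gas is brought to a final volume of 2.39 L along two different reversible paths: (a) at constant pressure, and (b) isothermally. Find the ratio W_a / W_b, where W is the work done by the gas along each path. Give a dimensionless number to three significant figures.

W_a / W_b ≈ 0.555

Path (a) isobaric: W = P₁(V₂ − V₁) → W_a/(P₁V₁) = -0.733.
Path (b) isothermal: W = P₁V₁ ln(V₂/V₁) → W_b/(P₁V₁) = -1.32.
W_a / W_b = -0.733 / -1.32 = 0.5551.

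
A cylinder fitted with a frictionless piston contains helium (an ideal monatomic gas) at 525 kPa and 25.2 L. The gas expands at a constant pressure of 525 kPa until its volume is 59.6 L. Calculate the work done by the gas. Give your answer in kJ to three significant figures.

Isobaric: W = P ΔV.
W = (525 kPa)(59.6 − 25.2 L) = (525)(34.4) = 18060 J.

W ≈ 18.1 kJ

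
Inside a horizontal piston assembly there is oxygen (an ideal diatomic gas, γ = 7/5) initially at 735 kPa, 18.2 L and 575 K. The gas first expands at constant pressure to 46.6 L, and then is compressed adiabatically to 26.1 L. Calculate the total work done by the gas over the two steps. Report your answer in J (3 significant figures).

W_total ≈ -1470 J

Step 1 (isobaric): W = PΔV = (735 kPa)(46.6 − 18.2 L) = 20874 J.
After step 1: P = 735 kPa, V = 46.6 L, T = 1472 K.
Step 2 (adiabatic): W = (P₁V₁ − P₂V₂)/(γ−1) = (34251 − 43189)/0.4 = -22345 J.
W_total = 20874 − 22345 = -1471 J.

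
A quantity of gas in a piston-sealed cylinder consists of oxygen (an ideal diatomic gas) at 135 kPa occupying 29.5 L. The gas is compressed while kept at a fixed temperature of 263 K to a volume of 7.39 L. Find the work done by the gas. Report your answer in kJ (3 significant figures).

W ≈ -5.51 kJ

Isothermal: W = nRT ln(V₂/V₁) = P₁V₁ ln(V₂/V₁).
P₁V₁ = (135 kPa)(29.5 L) = 3982 J.
W = 3982 × ln(7.39/29.5) = 3982 × -1.384
W_by_gas = -5513 J.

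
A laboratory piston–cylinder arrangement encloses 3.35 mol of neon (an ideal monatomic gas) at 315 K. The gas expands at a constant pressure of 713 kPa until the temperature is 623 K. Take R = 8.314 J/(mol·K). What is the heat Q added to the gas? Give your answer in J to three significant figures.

Isobaric: W = nRΔT = (3.35)(8.314)(308) = 8578 J.
ΔU = nCᵥΔT with Cᵥ = 3R/2: ΔU = (3.35)(12.47)(308) = 12868 J.
Q = ΔU + W = 12868 + 8578 = 21446 J.

Q ≈ 21400 J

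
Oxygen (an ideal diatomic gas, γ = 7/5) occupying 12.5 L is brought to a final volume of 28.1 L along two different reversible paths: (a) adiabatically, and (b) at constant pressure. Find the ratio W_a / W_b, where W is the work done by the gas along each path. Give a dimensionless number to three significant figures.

Path (a) adiabatic: W = P₁V₁(1 − (V₁/V₂)^(γ−1))/(γ−1) → W_a/(P₁V₁) = 0.6919.
Path (b) isobaric: W = P₁(V₂ − V₁) → W_b/(P₁V₁) = 1.248.
W_a / W_b = 0.6919 / 1.248 = 0.5544.

W_a / W_b ≈ 0.554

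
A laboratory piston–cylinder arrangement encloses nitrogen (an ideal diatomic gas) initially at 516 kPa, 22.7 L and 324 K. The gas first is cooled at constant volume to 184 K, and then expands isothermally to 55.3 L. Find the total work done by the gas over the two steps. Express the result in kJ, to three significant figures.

Step 1 (isochoric): W = 0 (constant volume).
After step 1: P = 293 kPa (V unchanged).
Step 2 (isothermal): W = P₁V₁ ln(V₂/V₁) = (6652) ln(55.3/22.7) = 5923 J.
W_total = 0 + 5923 = 5923 J.

W_total ≈ 5.92 kJ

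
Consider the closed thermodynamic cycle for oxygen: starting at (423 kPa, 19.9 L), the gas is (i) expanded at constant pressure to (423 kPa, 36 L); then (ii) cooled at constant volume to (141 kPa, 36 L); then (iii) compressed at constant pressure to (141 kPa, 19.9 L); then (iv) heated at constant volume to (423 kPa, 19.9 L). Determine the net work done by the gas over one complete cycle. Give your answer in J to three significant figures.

Constant-volume legs do no work.
W(i) = (423)(36 − 19.9) = 6810 J; W(iii) = (141)(19.9 − 36) = -2270 J.
W_net = 6810 − 2270 = 4540 J (the clockwise enclosed area).

W_net ≈ 4540 J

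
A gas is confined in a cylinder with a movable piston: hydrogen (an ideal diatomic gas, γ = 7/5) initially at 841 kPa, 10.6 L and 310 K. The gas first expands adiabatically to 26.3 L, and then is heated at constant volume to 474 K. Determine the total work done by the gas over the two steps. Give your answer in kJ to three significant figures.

W_total ≈ 6.79 kJ

Step 1 (adiabatic): W = (P₁V₁ − P₂V₂)/(γ−1) = (8915 − 6198)/0.4 = 6792 J.
Step 2 (isochoric): W = 0 (constant volume).
W_total = 6792 + 0 = 6792 J.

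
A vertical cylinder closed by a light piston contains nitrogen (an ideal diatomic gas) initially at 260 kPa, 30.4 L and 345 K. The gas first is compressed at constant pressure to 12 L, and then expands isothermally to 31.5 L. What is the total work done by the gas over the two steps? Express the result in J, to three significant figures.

W_total ≈ -1770 J

Step 1 (isobaric): W = PΔV = (260 kPa)(12 − 30.4 L) = -4784 J.
After step 1: P = 260 kPa, V = 12 L, T = 136.2 K.
Step 2 (isothermal): W = P₁V₁ ln(V₂/V₁) = (3120) ln(31.5/12) = 3011 J.
W_total = -4784 + 3011 = -1773 J.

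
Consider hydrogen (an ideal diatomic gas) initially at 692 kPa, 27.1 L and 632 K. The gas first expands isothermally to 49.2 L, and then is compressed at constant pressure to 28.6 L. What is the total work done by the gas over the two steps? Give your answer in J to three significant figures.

Step 1 (isothermal): W = P₁V₁ ln(V₂/V₁) = (18753) ln(49.2/27.1) = 11184 J.
After step 1: P = 381.2 kPa, V = 49.2 L, T = 632 K.
Step 2 (isobaric): W = PΔV = (381.2 kPa)(28.6 − 49.2 L) = -7852 J.
W_total = 11184 − 7852 = 3332 J.

W_total ≈ 3330 J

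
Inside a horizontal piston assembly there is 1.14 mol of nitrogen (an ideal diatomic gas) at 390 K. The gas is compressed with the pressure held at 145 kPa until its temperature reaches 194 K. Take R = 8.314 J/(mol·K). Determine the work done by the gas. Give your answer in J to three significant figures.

W ≈ -1860 J

Isobaric: W = P ΔV = nR ΔT.
W = (1.14)(8.314)(194 − 390) = -1858 J.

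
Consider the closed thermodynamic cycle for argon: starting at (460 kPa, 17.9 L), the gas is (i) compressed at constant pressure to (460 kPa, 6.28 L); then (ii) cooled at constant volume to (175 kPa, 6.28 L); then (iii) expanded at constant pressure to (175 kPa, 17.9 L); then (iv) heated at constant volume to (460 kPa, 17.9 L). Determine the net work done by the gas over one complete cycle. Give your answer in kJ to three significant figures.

W_net ≈ -3.31 kJ

Constant-volume legs do no work.
W(i) = (460)(6.28 − 17.9) = -5345 J; W(iii) = (175)(17.9 − 6.28) = 2033 J.
W_net = -5345 + 2033 = -3312 J (the counter-clockwise enclosed area).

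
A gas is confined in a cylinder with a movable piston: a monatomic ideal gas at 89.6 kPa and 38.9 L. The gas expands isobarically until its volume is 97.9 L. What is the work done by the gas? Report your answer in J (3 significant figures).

Isobaric: W = P ΔV.
W = (89.6 kPa)(97.9 − 38.9 L) = (89.6)(59) = 5286 J.

W ≈ 5290 J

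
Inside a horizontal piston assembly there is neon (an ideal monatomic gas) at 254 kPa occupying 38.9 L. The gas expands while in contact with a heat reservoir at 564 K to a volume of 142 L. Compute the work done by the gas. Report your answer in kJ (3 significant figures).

W ≈ 12.8 kJ

Isothermal: W = nRT ln(V₂/V₁) = P₁V₁ ln(V₂/V₁).
P₁V₁ = (254 kPa)(38.9 L) = 9881 J.
W = 9881 × ln(142/38.9) = 9881 × 1.295
W_by_gas = 12794 J.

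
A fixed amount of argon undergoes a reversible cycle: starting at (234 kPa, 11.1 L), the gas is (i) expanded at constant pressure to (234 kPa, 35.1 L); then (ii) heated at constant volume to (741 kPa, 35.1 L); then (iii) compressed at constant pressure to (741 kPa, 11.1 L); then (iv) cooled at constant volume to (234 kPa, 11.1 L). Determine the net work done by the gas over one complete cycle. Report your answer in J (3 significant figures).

W_net ≈ -12200 J

Constant-volume legs do no work.
W(i) = (234)(35.1 − 11.1) = 5616 J; W(iii) = (741)(11.1 − 35.1) = -17784 J.
W_net = 5616 − 17784 = -12168 J (the counter-clockwise enclosed area).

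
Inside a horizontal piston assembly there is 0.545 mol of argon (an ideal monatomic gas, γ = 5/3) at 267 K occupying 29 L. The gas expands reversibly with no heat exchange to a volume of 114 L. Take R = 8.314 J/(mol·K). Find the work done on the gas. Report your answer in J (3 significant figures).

Adiabatic: TV^(γ−1) = const with γ = 5/3.
T₂ = T₁ (V₁/V₂)^(γ−1) = 267 × (29/114)^0.667 = 267 × 0.4015 = 107.2 K.
W_by = nCᵥ(T₁ − T₂) = (0.545)(12.47)(267 − 107.2) = 1086 J.
Work on gas = −W_by = -1086 J.

W ≈ -1090 J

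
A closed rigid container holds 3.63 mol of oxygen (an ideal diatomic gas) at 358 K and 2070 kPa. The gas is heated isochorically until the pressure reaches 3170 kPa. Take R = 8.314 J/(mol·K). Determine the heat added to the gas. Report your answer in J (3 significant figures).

Q ≈ 14400 J

Constant volume ⇒ W = 0, so Q = ΔU = nCᵥΔT with Cᵥ = 5R/2 = 20.79 J/(mol·K).
At constant V, T₂/T₁ = P₂/P₁ ⇒ ΔT = T₁(P₂/P₁ − 1) = 358·(3170/2070 − 1) = 190.2 K.
ΔU = (3.63)(20.79)(190.2) = 14354 J.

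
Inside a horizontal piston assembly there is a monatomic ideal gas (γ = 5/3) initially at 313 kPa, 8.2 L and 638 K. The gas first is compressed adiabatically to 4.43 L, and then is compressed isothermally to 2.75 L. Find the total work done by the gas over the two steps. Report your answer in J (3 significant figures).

Step 1 (adiabatic): W = (P₁V₁ − P₂V₂)/(γ−1) = (2567 − 3869)/0.667 = -1954 J.
After step 1: P = 873.4 kPa, V = 4.43 L, T = 961.8 K.
Step 2 (isothermal): W = P₁V₁ ln(V₂/V₁) = (3869) ln(2.75/4.43) = -1845 J.
W_total = -1954 − 1845 = -3799 J.

W_total ≈ -3800 J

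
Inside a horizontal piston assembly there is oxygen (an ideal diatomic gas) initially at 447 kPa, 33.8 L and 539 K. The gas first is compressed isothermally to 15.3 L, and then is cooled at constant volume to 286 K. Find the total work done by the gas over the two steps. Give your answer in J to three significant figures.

Step 1 (isothermal): W = P₁V₁ ln(V₂/V₁) = (15109) ln(15.3/33.8) = -11975 J.
Step 2 (isochoric): W = 0 (constant volume).
W_total = -11975 + 0 = -11975 J.

W_total ≈ -12000 J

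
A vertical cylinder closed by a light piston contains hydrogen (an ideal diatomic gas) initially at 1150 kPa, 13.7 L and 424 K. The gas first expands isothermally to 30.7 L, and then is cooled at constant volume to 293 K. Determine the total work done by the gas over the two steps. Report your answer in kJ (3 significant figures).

W_total ≈ 12.7 kJ

Step 1 (isothermal): W = P₁V₁ ln(V₂/V₁) = (15755) ln(30.7/13.7) = 12712 J.
Step 2 (isochoric): W = 0 (constant volume).
W_total = 12712 + 0 = 12712 J.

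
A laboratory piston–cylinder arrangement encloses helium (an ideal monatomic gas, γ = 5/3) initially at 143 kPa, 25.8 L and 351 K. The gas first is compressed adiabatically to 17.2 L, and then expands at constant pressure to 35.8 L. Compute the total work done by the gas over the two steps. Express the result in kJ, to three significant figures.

W_total ≈ 3.51 kJ

Step 1 (adiabatic): W = (P₁V₁ − P₂V₂)/(γ−1) = (3689 − 4834)/0.667 = -1718 J.
After step 1: P = 281.1 kPa, V = 17.2 L, T = 459.9 K.
Step 2 (isobaric): W = PΔV = (281.1 kPa)(35.8 − 17.2 L) = 5228 J.
W_total = -1718 + 5228 = 3510 J.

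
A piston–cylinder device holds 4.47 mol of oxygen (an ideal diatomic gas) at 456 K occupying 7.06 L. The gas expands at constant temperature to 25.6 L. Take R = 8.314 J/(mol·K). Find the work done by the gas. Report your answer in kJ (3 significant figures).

W ≈ 21.8 kJ

Isothermal: W = nRT ln(V₂/V₁).
W = (4.47)(8.314)(456) × ln(25.6/7.06)
  = 16947 × 1.288
W_by_gas = 21830 J.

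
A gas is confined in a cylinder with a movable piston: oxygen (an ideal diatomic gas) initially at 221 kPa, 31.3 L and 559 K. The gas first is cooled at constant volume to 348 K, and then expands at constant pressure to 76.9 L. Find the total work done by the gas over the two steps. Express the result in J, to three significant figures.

Step 1 (isochoric): W = 0 (constant volume).
After step 1: P = 137.6 kPa (V unchanged).
Step 2 (isobaric): W = PΔV = (137.6 kPa)(76.9 − 31.3 L) = 6274 J.
W_total = 0 + 6274 = 6274 J.

W_total ≈ 6270 J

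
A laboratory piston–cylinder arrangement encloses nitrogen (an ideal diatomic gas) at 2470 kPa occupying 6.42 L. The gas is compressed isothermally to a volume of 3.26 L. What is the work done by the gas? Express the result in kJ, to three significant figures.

Isothermal: W = nRT ln(V₂/V₁) = P₁V₁ ln(V₂/V₁).
P₁V₁ = (2470 kPa)(6.42 L) = 15857 J.
W = 15857 × ln(3.26/6.42) = 15857 × -0.6777
W_by_gas = -10746 J.

W ≈ -10.7 kJ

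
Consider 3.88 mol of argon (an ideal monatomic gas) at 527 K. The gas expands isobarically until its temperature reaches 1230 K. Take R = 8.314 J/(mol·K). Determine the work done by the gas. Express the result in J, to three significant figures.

W ≈ 22700 J

Isobaric: W = P ΔV = nR ΔT.
W = (3.88)(8.314)(1230 − 527) = 22678 J.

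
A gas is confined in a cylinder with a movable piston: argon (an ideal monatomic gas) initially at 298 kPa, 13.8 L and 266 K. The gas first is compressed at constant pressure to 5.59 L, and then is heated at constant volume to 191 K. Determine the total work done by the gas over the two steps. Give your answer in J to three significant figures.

W_total ≈ -2450 J

Step 1 (isobaric): W = PΔV = (298 kPa)(5.59 − 13.8 L) = -2447 J.
Step 2 (isochoric): W = 0 (constant volume).
W_total = -2447 + 0 = -2447 J.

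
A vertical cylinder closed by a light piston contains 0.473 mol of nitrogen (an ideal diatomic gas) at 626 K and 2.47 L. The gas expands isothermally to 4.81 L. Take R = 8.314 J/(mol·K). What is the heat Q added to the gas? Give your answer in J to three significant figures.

Isothermal ⇒ ΔU = 0, so Q = W = nRT ln(V₂/V₁).
Q = (0.473)(8.314)(626) ln(4.81/2.47) = 2462 × 0.6665 = 1641 J.

Q ≈ 1640 J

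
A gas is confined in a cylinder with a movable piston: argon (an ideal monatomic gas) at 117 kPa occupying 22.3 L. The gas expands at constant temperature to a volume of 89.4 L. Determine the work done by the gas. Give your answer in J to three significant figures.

Isothermal: W = nRT ln(V₂/V₁) = P₁V₁ ln(V₂/V₁).
P₁V₁ = (117 kPa)(22.3 L) = 2609 J.
W = 2609 × ln(89.4/22.3) = 2609 × 1.389
W_by_gas = 3623 J.

W ≈ 3620 J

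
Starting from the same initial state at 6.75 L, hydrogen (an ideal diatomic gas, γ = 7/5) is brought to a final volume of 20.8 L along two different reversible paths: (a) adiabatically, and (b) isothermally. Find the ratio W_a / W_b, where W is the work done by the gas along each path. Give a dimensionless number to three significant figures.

Path (a) adiabatic: W = P₁V₁(1 − (V₁/V₂)^(γ−1))/(γ−1) → W_a/(P₁V₁) = 0.9062.
Path (b) isothermal: W = P₁V₁ ln(V₂/V₁) → W_b/(P₁V₁) = 1.125.
W_a / W_b = 0.9062 / 1.125 = 0.8052.

W_a / W_b ≈ 0.805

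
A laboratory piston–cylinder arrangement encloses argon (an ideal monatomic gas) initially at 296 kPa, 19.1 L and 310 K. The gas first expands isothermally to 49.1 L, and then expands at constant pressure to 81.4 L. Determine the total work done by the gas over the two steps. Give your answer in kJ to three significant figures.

Step 1 (isothermal): W = P₁V₁ ln(V₂/V₁) = (5654) ln(49.1/19.1) = 5338 J.
After step 1: P = 115.1 kPa, V = 49.1 L, T = 310 K.
Step 2 (isobaric): W = PΔV = (115.1 kPa)(81.4 − 49.1 L) = 3719 J.
W_total = 5338 + 3719 = 9057 J.

W_total ≈ 9.06 kJ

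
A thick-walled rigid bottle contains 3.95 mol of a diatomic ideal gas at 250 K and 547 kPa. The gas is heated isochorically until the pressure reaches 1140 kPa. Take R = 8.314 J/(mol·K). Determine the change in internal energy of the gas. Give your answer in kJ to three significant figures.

ΔU ≈ 22.3 kJ

Constant volume ⇒ W = 0, so Q = ΔU = nCᵥΔT with Cᵥ = 5R/2 = 20.79 J/(mol·K).
At constant V, T₂/T₁ = P₂/P₁ ⇒ ΔT = T₁(P₂/P₁ − 1) = 250·(1140/547 − 1) = 271 K.
ΔU = (3.95)(20.79)(271) = 22251 J.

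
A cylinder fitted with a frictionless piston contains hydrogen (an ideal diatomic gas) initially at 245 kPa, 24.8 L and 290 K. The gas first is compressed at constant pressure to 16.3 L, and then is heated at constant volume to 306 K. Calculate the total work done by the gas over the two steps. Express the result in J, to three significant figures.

W_total ≈ -2080 J

Step 1 (isobaric): W = PΔV = (245 kPa)(16.3 − 24.8 L) = -2082 J.
Step 2 (isochoric): W = 0 (constant volume).
W_total = -2082 + 0 = -2082 J.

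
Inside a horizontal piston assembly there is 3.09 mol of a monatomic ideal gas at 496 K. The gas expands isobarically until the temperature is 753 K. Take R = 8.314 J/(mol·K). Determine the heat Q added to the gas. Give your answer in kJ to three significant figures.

Isobaric: W = nRΔT = (3.09)(8.314)(257) = 6602 J.
ΔU = nCᵥΔT with Cᵥ = 3R/2: ΔU = (3.09)(12.47)(257) = 9904 J.
Q = ΔU + W = 9904 + 6602 = 16506 J.

Q ≈ 16.5 kJ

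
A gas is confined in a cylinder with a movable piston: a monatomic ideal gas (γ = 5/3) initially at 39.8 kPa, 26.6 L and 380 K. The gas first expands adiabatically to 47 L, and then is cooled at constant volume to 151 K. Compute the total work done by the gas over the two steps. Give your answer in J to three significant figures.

W_total ≈ 501 J

Step 1 (adiabatic): W = (P₁V₁ − P₂V₂)/(γ−1) = (1059 − 724.4)/0.667 = 501.5 J.
Step 2 (isochoric): W = 0 (constant volume).
W_total = 501.5 + 0 = 501.5 J.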